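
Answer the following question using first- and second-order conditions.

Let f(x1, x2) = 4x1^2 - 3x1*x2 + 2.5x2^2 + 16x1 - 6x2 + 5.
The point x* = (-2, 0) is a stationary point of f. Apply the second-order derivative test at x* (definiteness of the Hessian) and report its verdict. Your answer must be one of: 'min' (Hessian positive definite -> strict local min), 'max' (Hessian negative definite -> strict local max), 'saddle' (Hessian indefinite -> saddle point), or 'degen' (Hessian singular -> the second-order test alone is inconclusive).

Compute the Hessian H = grad^2 f:
  H = [[8, -3], [-3, 5]]
Verify stationarity: grad f(x*) = H x* + g = (0, 0).
Eigenvalues of H: 3.1459, 9.8541.
Both eigenvalues > 0, so H is positive definite -> x* is a strict local min.

min


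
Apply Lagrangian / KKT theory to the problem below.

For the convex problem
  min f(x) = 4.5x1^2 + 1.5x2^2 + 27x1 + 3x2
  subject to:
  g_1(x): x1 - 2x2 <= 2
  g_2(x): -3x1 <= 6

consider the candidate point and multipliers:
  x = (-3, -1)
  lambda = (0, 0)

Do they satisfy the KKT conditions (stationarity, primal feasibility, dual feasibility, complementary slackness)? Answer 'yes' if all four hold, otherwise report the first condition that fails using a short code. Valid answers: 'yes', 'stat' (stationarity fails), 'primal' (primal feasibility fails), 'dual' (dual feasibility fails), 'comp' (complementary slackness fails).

Gradient of f: grad f(x) = Q x + c = (0, 0)
Constraint values g_i(x) = a_i^T x - b_i:
  g_1((-3, -1)) = -3
  g_2((-3, -1)) = 3
Stationarity residual: grad f(x) + sum_i lambda_i a_i = (0, 0)
  -> stationarity OK
Primal feasibility (all g_i <= 0): FAILS
Dual feasibility (all lambda_i >= 0): OK
Complementary slackness (lambda_i * g_i(x) = 0 for all i): OK

Verdict: the first failing condition is primal_feasibility -> primal.

primal


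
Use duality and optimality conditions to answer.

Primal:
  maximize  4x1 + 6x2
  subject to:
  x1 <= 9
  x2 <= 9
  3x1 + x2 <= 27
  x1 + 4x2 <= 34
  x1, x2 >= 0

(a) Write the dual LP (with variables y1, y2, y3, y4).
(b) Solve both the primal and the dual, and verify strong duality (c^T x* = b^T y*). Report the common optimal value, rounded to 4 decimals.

The standard primal-dual pair for 'max c^T x s.t. A x <= b, x >= 0' is:
  Dual:  min b^T y  s.t.  A^T y >= c,  y >= 0.

So the dual LP is:
  minimize  9y1 + 9y2 + 27y3 + 34y4
  subject to:
    y1 + 3y3 + y4 >= 4
    y2 + y3 + 4y4 >= 6
    y1, y2, y3, y4 >= 0

Solving the primal: x* = (6.7273, 6.8182).
  primal value c^T x* = 67.8182.
Solving the dual: y* = (0, 0, 0.9091, 1.2727).
  dual value b^T y* = 67.8182.
Strong duality: c^T x* = b^T y*. Confirmed.

67.8182


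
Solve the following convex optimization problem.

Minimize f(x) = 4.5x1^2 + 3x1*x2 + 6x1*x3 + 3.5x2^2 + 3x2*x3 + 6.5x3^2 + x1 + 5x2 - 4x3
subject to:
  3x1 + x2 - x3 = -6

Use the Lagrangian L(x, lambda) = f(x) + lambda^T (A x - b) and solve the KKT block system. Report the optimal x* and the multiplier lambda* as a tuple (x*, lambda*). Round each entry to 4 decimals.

Form the Lagrangian:
  L(x, lambda) = (1/2) x^T Q x + c^T x + lambda^T (A x - b)
Stationarity (grad_x L = 0): Q x + c + A^T lambda = 0.
Primal feasibility: A x = b.

This gives the KKT block system:
  [ Q   A^T ] [ x     ]   [-c ]
  [ A    0  ] [ lambda ] = [ b ]

Solving the linear system:
  x*      = (-1.2513, -0.9875, 1.2586)
  lambda* = (1.891)
  f(x*)   = 0.0613

x* = (-1.2513, -0.9875, 1.2586), lambda* = (1.891)


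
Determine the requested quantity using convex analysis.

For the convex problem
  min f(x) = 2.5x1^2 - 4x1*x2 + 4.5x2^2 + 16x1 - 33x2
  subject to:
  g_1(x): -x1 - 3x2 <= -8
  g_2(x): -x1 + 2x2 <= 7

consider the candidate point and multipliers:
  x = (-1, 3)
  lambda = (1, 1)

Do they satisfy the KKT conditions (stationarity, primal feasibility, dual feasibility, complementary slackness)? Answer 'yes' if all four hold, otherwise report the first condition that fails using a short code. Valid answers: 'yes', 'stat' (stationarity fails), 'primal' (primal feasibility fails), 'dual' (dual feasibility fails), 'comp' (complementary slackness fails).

Gradient of f: grad f(x) = Q x + c = (-1, -2)
Constraint values g_i(x) = a_i^T x - b_i:
  g_1((-1, 3)) = 0
  g_2((-1, 3)) = 0
Stationarity residual: grad f(x) + sum_i lambda_i a_i = (-3, -3)
  -> stationarity FAILS
Primal feasibility (all g_i <= 0): OK
Dual feasibility (all lambda_i >= 0): OK
Complementary slackness (lambda_i * g_i(x) = 0 for all i): OK

Verdict: the first failing condition is stationarity -> stat.

stat


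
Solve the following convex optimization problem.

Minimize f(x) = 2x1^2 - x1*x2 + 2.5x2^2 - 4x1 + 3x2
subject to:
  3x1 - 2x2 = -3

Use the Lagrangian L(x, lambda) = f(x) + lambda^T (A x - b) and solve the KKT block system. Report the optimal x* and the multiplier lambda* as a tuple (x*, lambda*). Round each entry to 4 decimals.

Form the Lagrangian:
  L(x, lambda) = (1/2) x^T Q x + c^T x + lambda^T (A x - b)
Stationarity (grad_x L = 0): Q x + c + A^T lambda = 0.
Primal feasibility: A x = b.

This gives the KKT block system:
  [ Q   A^T ] [ x     ]   [-c ]
  [ A    0  ] [ lambda ] = [ b ]

Solving the linear system:
  x*      = (-0.8367, 0.2449)
  lambda* = (2.5306)
  f(x*)   = 5.8367

x* = (-0.8367, 0.2449), lambda* = (2.5306)


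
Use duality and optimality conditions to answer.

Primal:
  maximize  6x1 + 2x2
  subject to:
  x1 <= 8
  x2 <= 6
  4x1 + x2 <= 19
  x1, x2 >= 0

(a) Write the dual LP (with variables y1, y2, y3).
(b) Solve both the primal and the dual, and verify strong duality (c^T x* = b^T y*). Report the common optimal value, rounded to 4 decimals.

The standard primal-dual pair for 'max c^T x s.t. A x <= b, x >= 0' is:
  Dual:  min b^T y  s.t.  A^T y >= c,  y >= 0.

So the dual LP is:
  minimize  8y1 + 6y2 + 19y3
  subject to:
    y1 + 4y3 >= 6
    y2 + y3 >= 2
    y1, y2, y3 >= 0

Solving the primal: x* = (3.25, 6).
  primal value c^T x* = 31.5.
Solving the dual: y* = (0, 0.5, 1.5).
  dual value b^T y* = 31.5.
Strong duality: c^T x* = b^T y*. Confirmed.

31.5


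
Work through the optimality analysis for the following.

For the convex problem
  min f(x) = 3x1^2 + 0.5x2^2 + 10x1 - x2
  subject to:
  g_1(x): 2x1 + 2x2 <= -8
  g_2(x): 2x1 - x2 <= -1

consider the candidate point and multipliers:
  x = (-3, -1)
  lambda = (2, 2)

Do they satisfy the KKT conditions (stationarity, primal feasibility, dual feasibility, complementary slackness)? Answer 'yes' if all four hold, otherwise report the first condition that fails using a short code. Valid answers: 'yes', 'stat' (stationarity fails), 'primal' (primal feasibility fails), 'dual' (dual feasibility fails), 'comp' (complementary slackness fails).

Gradient of f: grad f(x) = Q x + c = (-8, -2)
Constraint values g_i(x) = a_i^T x - b_i:
  g_1((-3, -1)) = 0
  g_2((-3, -1)) = -4
Stationarity residual: grad f(x) + sum_i lambda_i a_i = (0, 0)
  -> stationarity OK
Primal feasibility (all g_i <= 0): OK
Dual feasibility (all lambda_i >= 0): OK
Complementary slackness (lambda_i * g_i(x) = 0 for all i): FAILS

Verdict: the first failing condition is complementary_slackness -> comp.

comp


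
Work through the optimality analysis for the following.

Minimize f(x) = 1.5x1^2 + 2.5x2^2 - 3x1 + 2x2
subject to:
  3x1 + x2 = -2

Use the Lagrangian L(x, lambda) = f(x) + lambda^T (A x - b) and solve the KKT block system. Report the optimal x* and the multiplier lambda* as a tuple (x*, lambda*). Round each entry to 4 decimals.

Form the Lagrangian:
  L(x, lambda) = (1/2) x^T Q x + c^T x + lambda^T (A x - b)
Stationarity (grad_x L = 0): Q x + c + A^T lambda = 0.
Primal feasibility: A x = b.

This gives the KKT block system:
  [ Q   A^T ] [ x     ]   [-c ]
  [ A    0  ] [ lambda ] = [ b ]

Solving the linear system:
  x*      = (-0.4375, -0.6875)
  lambda* = (1.4375)
  f(x*)   = 1.4062

x* = (-0.4375, -0.6875), lambda* = (1.4375)


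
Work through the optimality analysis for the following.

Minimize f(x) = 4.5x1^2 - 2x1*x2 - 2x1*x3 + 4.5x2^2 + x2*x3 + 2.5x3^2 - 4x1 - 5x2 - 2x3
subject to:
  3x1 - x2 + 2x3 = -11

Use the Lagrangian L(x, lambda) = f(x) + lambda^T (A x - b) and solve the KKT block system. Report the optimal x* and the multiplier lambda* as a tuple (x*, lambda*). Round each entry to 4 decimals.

Form the Lagrangian:
  L(x, lambda) = (1/2) x^T Q x + c^T x + lambda^T (A x - b)
Stationarity (grad_x L = 0): Q x + c + A^T lambda = 0.
Primal feasibility: A x = b.

This gives the KKT block system:
  [ Q   A^T ] [ x     ]   [-c ]
  [ A    0  ] [ lambda ] = [ b ]

Solving the linear system:
  x*      = (-1.6205, 1.0561, -2.5413)
  lambda* = (5.2046)
  f(x*)   = 31.7673

x* = (-1.6205, 1.0561, -2.5413), lambda* = (5.2046)


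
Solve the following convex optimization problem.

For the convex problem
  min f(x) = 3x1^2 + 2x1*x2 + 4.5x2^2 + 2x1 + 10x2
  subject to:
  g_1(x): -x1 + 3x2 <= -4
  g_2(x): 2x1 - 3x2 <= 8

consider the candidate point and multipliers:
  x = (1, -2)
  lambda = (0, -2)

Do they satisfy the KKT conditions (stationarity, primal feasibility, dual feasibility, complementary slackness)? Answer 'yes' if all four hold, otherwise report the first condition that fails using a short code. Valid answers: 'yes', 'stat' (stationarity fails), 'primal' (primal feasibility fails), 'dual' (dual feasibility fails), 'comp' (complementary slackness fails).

Gradient of f: grad f(x) = Q x + c = (4, -6)
Constraint values g_i(x) = a_i^T x - b_i:
  g_1((1, -2)) = -3
  g_2((1, -2)) = 0
Stationarity residual: grad f(x) + sum_i lambda_i a_i = (0, 0)
  -> stationarity OK
Primal feasibility (all g_i <= 0): OK
Dual feasibility (all lambda_i >= 0): FAILS
Complementary slackness (lambda_i * g_i(x) = 0 for all i): OK

Verdict: the first failing condition is dual_feasibility -> dual.

dual


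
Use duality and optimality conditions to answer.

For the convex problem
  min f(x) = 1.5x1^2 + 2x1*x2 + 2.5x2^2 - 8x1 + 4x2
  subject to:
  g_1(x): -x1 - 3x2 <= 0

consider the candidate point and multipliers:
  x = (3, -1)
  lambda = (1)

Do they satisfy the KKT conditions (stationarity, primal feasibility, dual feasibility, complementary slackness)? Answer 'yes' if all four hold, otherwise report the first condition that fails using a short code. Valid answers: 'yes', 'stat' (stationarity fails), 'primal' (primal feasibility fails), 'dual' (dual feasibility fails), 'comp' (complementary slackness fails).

Gradient of f: grad f(x) = Q x + c = (-1, 5)
Constraint values g_i(x) = a_i^T x - b_i:
  g_1((3, -1)) = 0
Stationarity residual: grad f(x) + sum_i lambda_i a_i = (-2, 2)
  -> stationarity FAILS
Primal feasibility (all g_i <= 0): OK
Dual feasibility (all lambda_i >= 0): OK
Complementary slackness (lambda_i * g_i(x) = 0 for all i): OK

Verdict: the first failing condition is stationarity -> stat.

stat


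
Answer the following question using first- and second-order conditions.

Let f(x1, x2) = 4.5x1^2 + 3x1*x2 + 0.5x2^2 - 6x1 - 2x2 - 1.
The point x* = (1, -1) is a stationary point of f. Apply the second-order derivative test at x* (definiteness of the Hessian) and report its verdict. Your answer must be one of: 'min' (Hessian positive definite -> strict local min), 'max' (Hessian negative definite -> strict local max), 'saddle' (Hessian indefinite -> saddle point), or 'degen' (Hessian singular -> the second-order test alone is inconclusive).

Compute the Hessian H = grad^2 f:
  H = [[9, 3], [3, 1]]
Verify stationarity: grad f(x*) = H x* + g = (0, 0).
Eigenvalues of H: 0, 10.
H has a zero eigenvalue (singular; positive semidefinite but not definite), so H is neither positive definite, negative definite, nor indefinite. The second-order test alone is inconclusive -> degen.
(Indeed, f is constant along the null direction of H through x*, so x* is not a strict local extremum.)

degen


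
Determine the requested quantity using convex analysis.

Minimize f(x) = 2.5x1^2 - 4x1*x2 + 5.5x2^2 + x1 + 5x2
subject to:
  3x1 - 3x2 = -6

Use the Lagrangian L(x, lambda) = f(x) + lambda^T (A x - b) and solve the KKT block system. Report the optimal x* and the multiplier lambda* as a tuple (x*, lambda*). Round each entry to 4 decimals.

Form the Lagrangian:
  L(x, lambda) = (1/2) x^T Q x + c^T x + lambda^T (A x - b)
Stationarity (grad_x L = 0): Q x + c + A^T lambda = 0.
Primal feasibility: A x = b.

This gives the KKT block system:
  [ Q   A^T ] [ x     ]   [-c ]
  [ A    0  ] [ lambda ] = [ b ]

Solving the linear system:
  x*      = (-2.5, -0.5)
  lambda* = (3.1667)
  f(x*)   = 7

x* = (-2.5, -0.5), lambda* = (3.1667)


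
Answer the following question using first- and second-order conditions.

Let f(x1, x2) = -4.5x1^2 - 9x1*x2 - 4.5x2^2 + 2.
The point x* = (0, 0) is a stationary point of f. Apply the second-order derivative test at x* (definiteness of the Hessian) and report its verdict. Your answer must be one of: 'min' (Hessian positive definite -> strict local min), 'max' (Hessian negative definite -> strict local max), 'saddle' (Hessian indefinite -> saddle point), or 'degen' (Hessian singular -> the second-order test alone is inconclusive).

Compute the Hessian H = grad^2 f:
  H = [[-9, -9], [-9, -9]]
Verify stationarity: grad f(x*) = H x* + g = (0, 0).
Eigenvalues of H: -18, 0.
H has a zero eigenvalue (singular; negative semidefinite but not definite), so H is neither positive definite, negative definite, nor indefinite. The second-order test alone is inconclusive -> degen.
(Indeed, f is constant along the null direction of H through x*, so x* is not a strict local extremum.)

degen


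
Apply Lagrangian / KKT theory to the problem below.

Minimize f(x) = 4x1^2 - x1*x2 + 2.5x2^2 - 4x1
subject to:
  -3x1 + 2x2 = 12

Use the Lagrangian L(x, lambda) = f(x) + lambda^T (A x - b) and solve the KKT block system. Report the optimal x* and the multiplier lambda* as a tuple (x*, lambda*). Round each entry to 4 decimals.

Form the Lagrangian:
  L(x, lambda) = (1/2) x^T Q x + c^T x + lambda^T (A x - b)
Stationarity (grad_x L = 0): Q x + c + A^T lambda = 0.
Primal feasibility: A x = b.

This gives the KKT block system:
  [ Q   A^T ] [ x     ]   [-c ]
  [ A    0  ] [ lambda ] = [ b ]

Solving the linear system:
  x*      = (-2.1538, 2.7692)
  lambda* = (-8)
  f(x*)   = 52.3077

x* = (-2.1538, 2.7692), lambda* = (-8)


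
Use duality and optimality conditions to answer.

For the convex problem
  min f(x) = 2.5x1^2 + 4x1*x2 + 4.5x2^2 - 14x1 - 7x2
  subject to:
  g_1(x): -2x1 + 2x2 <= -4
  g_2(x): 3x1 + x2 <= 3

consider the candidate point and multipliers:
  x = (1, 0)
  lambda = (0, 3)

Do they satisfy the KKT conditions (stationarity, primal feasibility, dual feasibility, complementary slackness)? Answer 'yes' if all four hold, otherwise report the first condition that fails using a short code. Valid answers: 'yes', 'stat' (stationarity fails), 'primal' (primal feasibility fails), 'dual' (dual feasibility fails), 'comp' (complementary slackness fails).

Gradient of f: grad f(x) = Q x + c = (-9, -3)
Constraint values g_i(x) = a_i^T x - b_i:
  g_1((1, 0)) = 2
  g_2((1, 0)) = 0
Stationarity residual: grad f(x) + sum_i lambda_i a_i = (0, 0)
  -> stationarity OK
Primal feasibility (all g_i <= 0): FAILS
Dual feasibility (all lambda_i >= 0): OK
Complementary slackness (lambda_i * g_i(x) = 0 for all i): OK

Verdict: the first failing condition is primal_feasibility -> primal.

primal


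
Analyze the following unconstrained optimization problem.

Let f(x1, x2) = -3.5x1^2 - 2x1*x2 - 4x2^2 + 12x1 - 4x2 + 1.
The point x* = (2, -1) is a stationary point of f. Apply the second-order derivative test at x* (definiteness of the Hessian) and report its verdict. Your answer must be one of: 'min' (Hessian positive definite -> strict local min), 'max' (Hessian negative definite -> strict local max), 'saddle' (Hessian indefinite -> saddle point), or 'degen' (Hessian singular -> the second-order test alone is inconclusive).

Compute the Hessian H = grad^2 f:
  H = [[-7, -2], [-2, -8]]
Verify stationarity: grad f(x*) = H x* + g = (0, 0).
Eigenvalues of H: -9.5616, -5.4384.
Both eigenvalues < 0, so H is negative definite -> x* is a strict local max.

max


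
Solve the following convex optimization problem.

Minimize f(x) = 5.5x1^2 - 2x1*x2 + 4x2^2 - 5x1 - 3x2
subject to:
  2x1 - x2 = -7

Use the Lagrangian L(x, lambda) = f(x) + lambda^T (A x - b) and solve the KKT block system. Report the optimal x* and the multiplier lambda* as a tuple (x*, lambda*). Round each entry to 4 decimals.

Form the Lagrangian:
  L(x, lambda) = (1/2) x^T Q x + c^T x + lambda^T (A x - b)
Stationarity (grad_x L = 0): Q x + c + A^T lambda = 0.
Primal feasibility: A x = b.

This gives the KKT block system:
  [ Q   A^T ] [ x     ]   [-c ]
  [ A    0  ] [ lambda ] = [ b ]

Solving the linear system:
  x*      = (-2.4857, 2.0286)
  lambda* = (18.2)
  f(x*)   = 66.8714

x* = (-2.4857, 2.0286), lambda* = (18.2)


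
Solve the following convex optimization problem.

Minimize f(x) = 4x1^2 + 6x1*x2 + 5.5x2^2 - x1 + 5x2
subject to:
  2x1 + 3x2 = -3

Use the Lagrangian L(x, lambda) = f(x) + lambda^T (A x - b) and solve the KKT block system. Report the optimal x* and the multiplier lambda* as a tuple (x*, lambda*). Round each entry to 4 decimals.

Form the Lagrangian:
  L(x, lambda) = (1/2) x^T Q x + c^T x + lambda^T (A x - b)
Stationarity (grad_x L = 0): Q x + c + A^T lambda = 0.
Primal feasibility: A x = b.

This gives the KKT block system:
  [ Q   A^T ] [ x     ]   [-c ]
  [ A    0  ] [ lambda ] = [ b ]

Solving the linear system:
  x*      = (0.6136, -1.4091)
  lambda* = (2.2727)
  f(x*)   = -0.4205

x* = (0.6136, -1.4091), lambda* = (2.2727)


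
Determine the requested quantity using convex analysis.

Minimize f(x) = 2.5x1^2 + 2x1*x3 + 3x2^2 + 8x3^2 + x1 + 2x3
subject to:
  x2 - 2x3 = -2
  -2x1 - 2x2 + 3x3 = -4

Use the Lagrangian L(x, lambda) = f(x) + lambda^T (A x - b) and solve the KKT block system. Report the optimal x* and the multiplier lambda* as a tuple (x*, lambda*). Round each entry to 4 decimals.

Form the Lagrangian:
  L(x, lambda) = (1/2) x^T Q x + c^T x + lambda^T (A x - b)
Stationarity (grad_x L = 0): Q x + c + A^T lambda = 0.
Primal feasibility: A x = b.

This gives the KKT block system:
  [ Q   A^T ] [ x     ]   [-c ]
  [ A    0  ] [ lambda ] = [ b ]

Solving the linear system:
  x*      = (3.6879, -0.7516, 0.6242)
  lambda* = (25.1975, 10.3439)
  f(x*)   = 48.3535

x* = (3.6879, -0.7516, 0.6242), lambda* = (25.1975, 10.3439)


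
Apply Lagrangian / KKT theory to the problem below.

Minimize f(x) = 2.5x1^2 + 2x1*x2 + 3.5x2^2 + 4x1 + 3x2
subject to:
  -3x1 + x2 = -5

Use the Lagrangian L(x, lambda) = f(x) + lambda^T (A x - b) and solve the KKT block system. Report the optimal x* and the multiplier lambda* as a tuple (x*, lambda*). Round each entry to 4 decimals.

Form the Lagrangian:
  L(x, lambda) = (1/2) x^T Q x + c^T x + lambda^T (A x - b)
Stationarity (grad_x L = 0): Q x + c + A^T lambda = 0.
Primal feasibility: A x = b.

This gives the KKT block system:
  [ Q   A^T ] [ x     ]   [-c ]
  [ A    0  ] [ lambda ] = [ b ]

Solving the linear system:
  x*      = (1.275, -1.175)
  lambda* = (2.675)
  f(x*)   = 7.475

x* = (1.275, -1.175), lambda* = (2.675)


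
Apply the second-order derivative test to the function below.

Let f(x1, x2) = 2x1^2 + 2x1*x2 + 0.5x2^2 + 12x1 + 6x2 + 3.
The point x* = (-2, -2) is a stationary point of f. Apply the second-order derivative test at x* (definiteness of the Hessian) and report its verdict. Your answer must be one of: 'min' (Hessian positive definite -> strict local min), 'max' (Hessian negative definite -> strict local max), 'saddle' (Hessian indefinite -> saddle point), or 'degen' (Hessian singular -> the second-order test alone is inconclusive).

Compute the Hessian H = grad^2 f:
  H = [[4, 2], [2, 1]]
Verify stationarity: grad f(x*) = H x* + g = (0, 0).
Eigenvalues of H: 0, 5.
H has a zero eigenvalue (singular; positive semidefinite but not definite), so H is neither positive definite, negative definite, nor indefinite. The second-order test alone is inconclusive -> degen.
(Indeed, f is constant along the null direction of H through x*, so x* is not a strict local extremum.)

degen


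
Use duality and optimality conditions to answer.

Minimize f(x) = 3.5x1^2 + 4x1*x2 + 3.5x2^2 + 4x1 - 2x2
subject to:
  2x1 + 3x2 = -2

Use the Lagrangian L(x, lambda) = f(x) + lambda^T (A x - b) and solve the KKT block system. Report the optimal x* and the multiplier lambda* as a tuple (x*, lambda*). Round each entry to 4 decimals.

Form the Lagrangian:
  L(x, lambda) = (1/2) x^T Q x + c^T x + lambda^T (A x - b)
Stationarity (grad_x L = 0): Q x + c + A^T lambda = 0.
Primal feasibility: A x = b.

This gives the KKT block system:
  [ Q   A^T ] [ x     ]   [-c ]
  [ A    0  ] [ lambda ] = [ b ]

Solving the linear system:
  x*      = (-1.2093, 0.1395)
  lambda* = (1.9535)
  f(x*)   = -0.6047

x* = (-1.2093, 0.1395), lambda* = (1.9535)


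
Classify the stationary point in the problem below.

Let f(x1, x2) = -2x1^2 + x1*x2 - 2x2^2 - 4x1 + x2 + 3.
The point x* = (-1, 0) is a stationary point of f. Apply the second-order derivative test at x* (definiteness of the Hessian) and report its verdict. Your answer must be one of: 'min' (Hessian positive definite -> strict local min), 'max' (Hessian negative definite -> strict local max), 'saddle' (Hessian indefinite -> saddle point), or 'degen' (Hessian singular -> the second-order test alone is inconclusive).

Compute the Hessian H = grad^2 f:
  H = [[-4, 1], [1, -4]]
Verify stationarity: grad f(x*) = H x* + g = (0, 0).
Eigenvalues of H: -5, -3.
Both eigenvalues < 0, so H is negative definite -> x* is a strict local max.

max


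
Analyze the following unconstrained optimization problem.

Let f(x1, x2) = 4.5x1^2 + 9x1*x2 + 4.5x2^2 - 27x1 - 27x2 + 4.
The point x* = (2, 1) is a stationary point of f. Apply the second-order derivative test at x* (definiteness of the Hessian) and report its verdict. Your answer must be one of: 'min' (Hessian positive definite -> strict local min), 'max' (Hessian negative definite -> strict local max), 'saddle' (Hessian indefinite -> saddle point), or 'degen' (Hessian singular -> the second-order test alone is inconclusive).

Compute the Hessian H = grad^2 f:
  H = [[9, 9], [9, 9]]
Verify stationarity: grad f(x*) = H x* + g = (0, 0).
Eigenvalues of H: 0, 18.
H has a zero eigenvalue (singular; positive semidefinite but not definite), so H is neither positive definite, negative definite, nor indefinite. The second-order test alone is inconclusive -> degen.
(Indeed, f is constant along the null direction of H through x*, so x* is not a strict local extremum.)

degen


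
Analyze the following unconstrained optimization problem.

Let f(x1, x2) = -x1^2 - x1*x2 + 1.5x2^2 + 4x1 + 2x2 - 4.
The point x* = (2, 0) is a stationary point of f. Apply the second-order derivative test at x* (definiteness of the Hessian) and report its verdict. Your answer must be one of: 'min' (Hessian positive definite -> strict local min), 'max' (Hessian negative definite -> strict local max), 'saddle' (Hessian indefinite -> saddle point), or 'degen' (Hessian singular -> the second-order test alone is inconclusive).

Compute the Hessian H = grad^2 f:
  H = [[-2, -1], [-1, 3]]
Verify stationarity: grad f(x*) = H x* + g = (0, 0).
Eigenvalues of H: -2.1926, 3.1926.
Eigenvalues have mixed signs, so H is indefinite -> x* is a saddle point.

saddle


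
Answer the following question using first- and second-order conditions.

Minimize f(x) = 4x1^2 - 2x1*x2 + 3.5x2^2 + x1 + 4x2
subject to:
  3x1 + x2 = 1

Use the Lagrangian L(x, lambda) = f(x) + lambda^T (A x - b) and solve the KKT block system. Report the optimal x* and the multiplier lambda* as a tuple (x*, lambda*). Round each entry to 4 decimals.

Form the Lagrangian:
  L(x, lambda) = (1/2) x^T Q x + c^T x + lambda^T (A x - b)
Stationarity (grad_x L = 0): Q x + c + A^T lambda = 0.
Primal feasibility: A x = b.

This gives the KKT block system:
  [ Q   A^T ] [ x     ]   [-c ]
  [ A    0  ] [ lambda ] = [ b ]

Solving the linear system:
  x*      = (0.4096, -0.2289)
  lambda* = (-1.5783)
  f(x*)   = 0.5361

x* = (0.4096, -0.2289), lambda* = (-1.5783)


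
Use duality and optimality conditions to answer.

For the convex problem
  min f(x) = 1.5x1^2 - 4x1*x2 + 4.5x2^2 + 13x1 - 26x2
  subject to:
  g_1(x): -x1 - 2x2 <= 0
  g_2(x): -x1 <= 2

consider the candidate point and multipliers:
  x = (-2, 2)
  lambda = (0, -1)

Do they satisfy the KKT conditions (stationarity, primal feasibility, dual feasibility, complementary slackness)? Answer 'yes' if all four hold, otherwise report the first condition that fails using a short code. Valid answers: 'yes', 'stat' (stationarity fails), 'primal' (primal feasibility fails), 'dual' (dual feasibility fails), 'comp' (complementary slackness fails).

Gradient of f: grad f(x) = Q x + c = (-1, 0)
Constraint values g_i(x) = a_i^T x - b_i:
  g_1((-2, 2)) = -2
  g_2((-2, 2)) = 0
Stationarity residual: grad f(x) + sum_i lambda_i a_i = (0, 0)
  -> stationarity OK
Primal feasibility (all g_i <= 0): OK
Dual feasibility (all lambda_i >= 0): FAILS
Complementary slackness (lambda_i * g_i(x) = 0 for all i): OK

Verdict: the first failing condition is dual_feasibility -> dual.

dual


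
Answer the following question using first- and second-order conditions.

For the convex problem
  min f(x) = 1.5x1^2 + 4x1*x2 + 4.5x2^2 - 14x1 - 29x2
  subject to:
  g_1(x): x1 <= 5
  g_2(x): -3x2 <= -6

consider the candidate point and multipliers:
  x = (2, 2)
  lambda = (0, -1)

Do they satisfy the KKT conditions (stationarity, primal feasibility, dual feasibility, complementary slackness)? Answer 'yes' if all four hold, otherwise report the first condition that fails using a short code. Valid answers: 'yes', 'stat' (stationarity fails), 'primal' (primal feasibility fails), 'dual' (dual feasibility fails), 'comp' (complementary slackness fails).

Gradient of f: grad f(x) = Q x + c = (0, -3)
Constraint values g_i(x) = a_i^T x - b_i:
  g_1((2, 2)) = -3
  g_2((2, 2)) = 0
Stationarity residual: grad f(x) + sum_i lambda_i a_i = (0, 0)
  -> stationarity OK
Primal feasibility (all g_i <= 0): OK
Dual feasibility (all lambda_i >= 0): FAILS
Complementary slackness (lambda_i * g_i(x) = 0 for all i): OK

Verdict: the first failing condition is dual_feasibility -> dual.

dual


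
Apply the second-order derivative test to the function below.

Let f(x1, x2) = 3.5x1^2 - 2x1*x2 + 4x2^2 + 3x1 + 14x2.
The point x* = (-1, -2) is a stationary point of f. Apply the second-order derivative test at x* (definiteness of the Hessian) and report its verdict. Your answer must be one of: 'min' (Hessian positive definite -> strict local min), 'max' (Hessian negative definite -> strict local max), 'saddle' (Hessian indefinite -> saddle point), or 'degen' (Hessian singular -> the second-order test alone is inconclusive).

Compute the Hessian H = grad^2 f:
  H = [[7, -2], [-2, 8]]
Verify stationarity: grad f(x*) = H x* + g = (0, 0).
Eigenvalues of H: 5.4384, 9.5616.
Both eigenvalues > 0, so H is positive definite -> x* is a strict local min.

min


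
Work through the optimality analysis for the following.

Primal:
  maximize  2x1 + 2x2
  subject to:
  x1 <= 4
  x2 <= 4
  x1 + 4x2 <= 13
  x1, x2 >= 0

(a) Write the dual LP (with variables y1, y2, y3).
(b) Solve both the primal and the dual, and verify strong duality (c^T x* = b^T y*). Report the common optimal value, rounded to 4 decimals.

The standard primal-dual pair for 'max c^T x s.t. A x <= b, x >= 0' is:
  Dual:  min b^T y  s.t.  A^T y >= c,  y >= 0.

So the dual LP is:
  minimize  4y1 + 4y2 + 13y3
  subject to:
    y1 + y3 >= 2
    y2 + 4y3 >= 2
    y1, y2, y3 >= 0

Solving the primal: x* = (4, 2.25).
  primal value c^T x* = 12.5.
Solving the dual: y* = (1.5, 0, 0.5).
  dual value b^T y* = 12.5.
Strong duality: c^T x* = b^T y*. Confirmed.

12.5


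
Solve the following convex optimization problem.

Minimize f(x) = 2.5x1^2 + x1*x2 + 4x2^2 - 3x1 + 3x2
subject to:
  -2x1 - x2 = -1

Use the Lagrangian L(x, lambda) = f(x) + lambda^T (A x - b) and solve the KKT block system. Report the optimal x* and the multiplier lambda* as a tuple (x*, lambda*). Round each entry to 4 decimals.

Form the Lagrangian:
  L(x, lambda) = (1/2) x^T Q x + c^T x + lambda^T (A x - b)
Stationarity (grad_x L = 0): Q x + c + A^T lambda = 0.
Primal feasibility: A x = b.

This gives the KKT block system:
  [ Q   A^T ] [ x     ]   [-c ]
  [ A    0  ] [ lambda ] = [ b ]

Solving the linear system:
  x*      = (0.7273, -0.4545)
  lambda* = (0.0909)
  f(x*)   = -1.7273

x* = (0.7273, -0.4545), lambda* = (0.0909)


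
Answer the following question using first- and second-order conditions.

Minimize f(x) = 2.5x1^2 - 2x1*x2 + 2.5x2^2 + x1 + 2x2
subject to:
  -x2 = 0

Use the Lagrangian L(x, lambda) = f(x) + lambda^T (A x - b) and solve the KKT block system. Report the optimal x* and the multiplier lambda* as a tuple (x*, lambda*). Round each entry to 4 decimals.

Form the Lagrangian:
  L(x, lambda) = (1/2) x^T Q x + c^T x + lambda^T (A x - b)
Stationarity (grad_x L = 0): Q x + c + A^T lambda = 0.
Primal feasibility: A x = b.

This gives the KKT block system:
  [ Q   A^T ] [ x     ]   [-c ]
  [ A    0  ] [ lambda ] = [ b ]

Solving the linear system:
  x*      = (-0.2, 0)
  lambda* = (2.4)
  f(x*)   = -0.1

x* = (-0.2, 0), lambda* = (2.4)


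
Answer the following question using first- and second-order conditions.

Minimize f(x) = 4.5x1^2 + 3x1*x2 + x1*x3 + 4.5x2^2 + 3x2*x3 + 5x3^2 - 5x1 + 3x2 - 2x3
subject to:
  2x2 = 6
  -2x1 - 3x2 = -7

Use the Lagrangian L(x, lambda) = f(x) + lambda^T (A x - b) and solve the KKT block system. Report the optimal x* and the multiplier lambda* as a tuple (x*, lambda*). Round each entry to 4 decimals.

Form the Lagrangian:
  L(x, lambda) = (1/2) x^T Q x + c^T x + lambda^T (A x - b)
Stationarity (grad_x L = 0): Q x + c + A^T lambda = 0.
Primal feasibility: A x = b.

This gives the KKT block system:
  [ Q   A^T ] [ x     ]   [-c ]
  [ A    0  ] [ lambda ] = [ b ]

Solving the linear system:
  x*      = (-1, 3, -0.6)
  lambda* = (-16.8, -2.8)
  f(x*)   = 48.2

x* = (-1, 3, -0.6), lambda* = (-16.8, -2.8)


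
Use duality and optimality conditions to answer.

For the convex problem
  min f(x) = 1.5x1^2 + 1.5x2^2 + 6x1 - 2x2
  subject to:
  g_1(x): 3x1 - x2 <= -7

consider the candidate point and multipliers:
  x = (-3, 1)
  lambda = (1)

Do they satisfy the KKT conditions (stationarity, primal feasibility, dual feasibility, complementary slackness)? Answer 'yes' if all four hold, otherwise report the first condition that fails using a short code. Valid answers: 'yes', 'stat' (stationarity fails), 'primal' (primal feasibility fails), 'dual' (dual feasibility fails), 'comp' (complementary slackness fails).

Gradient of f: grad f(x) = Q x + c = (-3, 1)
Constraint values g_i(x) = a_i^T x - b_i:
  g_1((-3, 1)) = -3
Stationarity residual: grad f(x) + sum_i lambda_i a_i = (0, 0)
  -> stationarity OK
Primal feasibility (all g_i <= 0): OK
Dual feasibility (all lambda_i >= 0): OK
Complementary slackness (lambda_i * g_i(x) = 0 for all i): FAILS

Verdict: the first failing condition is complementary_slackness -> comp.

comp


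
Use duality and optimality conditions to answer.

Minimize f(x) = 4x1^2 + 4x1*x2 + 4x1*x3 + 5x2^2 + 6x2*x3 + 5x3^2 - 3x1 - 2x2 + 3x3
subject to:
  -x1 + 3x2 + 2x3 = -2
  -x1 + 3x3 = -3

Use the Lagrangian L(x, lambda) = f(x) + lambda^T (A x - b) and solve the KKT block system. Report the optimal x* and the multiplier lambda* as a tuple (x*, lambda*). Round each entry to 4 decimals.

Form the Lagrangian:
  L(x, lambda) = (1/2) x^T Q x + c^T x + lambda^T (A x - b)
Stationarity (grad_x L = 0): Q x + c + A^T lambda = 0.
Primal feasibility: A x = b.

This gives the KKT block system:
  [ Q   A^T ] [ x     ]   [-c ]
  [ A    0  ] [ lambda ] = [ b ]

Solving the linear system:
  x*      = (0.7724, 0.0858, -0.7425)
  lambda* = (0.8358, -0.2836)
  f(x*)   = -1.9478

x* = (0.7724, 0.0858, -0.7425), lambda* = (0.8358, -0.2836)


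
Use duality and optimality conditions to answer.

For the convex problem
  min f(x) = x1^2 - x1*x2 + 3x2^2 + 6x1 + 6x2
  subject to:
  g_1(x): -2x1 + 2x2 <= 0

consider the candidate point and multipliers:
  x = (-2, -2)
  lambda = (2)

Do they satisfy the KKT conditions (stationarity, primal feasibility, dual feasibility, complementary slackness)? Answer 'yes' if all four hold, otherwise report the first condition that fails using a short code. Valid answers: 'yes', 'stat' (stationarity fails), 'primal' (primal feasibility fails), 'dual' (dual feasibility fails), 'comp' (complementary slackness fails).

Gradient of f: grad f(x) = Q x + c = (4, -4)
Constraint values g_i(x) = a_i^T x - b_i:
  g_1((-2, -2)) = 0
Stationarity residual: grad f(x) + sum_i lambda_i a_i = (0, 0)
  -> stationarity OK
Primal feasibility (all g_i <= 0): OK
Dual feasibility (all lambda_i >= 0): OK
Complementary slackness (lambda_i * g_i(x) = 0 for all i): OK

Verdict: yes, KKT holds.

yes


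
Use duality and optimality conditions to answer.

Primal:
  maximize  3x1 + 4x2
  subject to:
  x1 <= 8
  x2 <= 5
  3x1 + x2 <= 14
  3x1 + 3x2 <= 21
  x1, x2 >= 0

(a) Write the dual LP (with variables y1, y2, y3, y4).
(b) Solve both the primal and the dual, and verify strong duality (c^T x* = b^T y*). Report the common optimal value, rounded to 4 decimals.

The standard primal-dual pair for 'max c^T x s.t. A x <= b, x >= 0' is:
  Dual:  min b^T y  s.t.  A^T y >= c,  y >= 0.

So the dual LP is:
  minimize  8y1 + 5y2 + 14y3 + 21y4
  subject to:
    y1 + 3y3 + 3y4 >= 3
    y2 + y3 + 3y4 >= 4
    y1, y2, y3, y4 >= 0

Solving the primal: x* = (2, 5).
  primal value c^T x* = 26.
Solving the dual: y* = (0, 1, 0, 1).
  dual value b^T y* = 26.
Strong duality: c^T x* = b^T y*. Confirmed.

26


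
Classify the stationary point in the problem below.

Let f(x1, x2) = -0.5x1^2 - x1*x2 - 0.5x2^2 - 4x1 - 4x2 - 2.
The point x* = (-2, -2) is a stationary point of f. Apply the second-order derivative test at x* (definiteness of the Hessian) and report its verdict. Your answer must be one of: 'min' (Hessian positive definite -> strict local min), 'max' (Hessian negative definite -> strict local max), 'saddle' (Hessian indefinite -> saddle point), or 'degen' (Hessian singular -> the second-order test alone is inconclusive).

Compute the Hessian H = grad^2 f:
  H = [[-1, -1], [-1, -1]]
Verify stationarity: grad f(x*) = H x* + g = (0, 0).
Eigenvalues of H: -2, 0.
H has a zero eigenvalue (singular; negative semidefinite but not definite), so H is neither positive definite, negative definite, nor indefinite. The second-order test alone is inconclusive -> degen.
(Indeed, f is constant along the null direction of H through x*, so x* is not a strict local extremum.)

degen


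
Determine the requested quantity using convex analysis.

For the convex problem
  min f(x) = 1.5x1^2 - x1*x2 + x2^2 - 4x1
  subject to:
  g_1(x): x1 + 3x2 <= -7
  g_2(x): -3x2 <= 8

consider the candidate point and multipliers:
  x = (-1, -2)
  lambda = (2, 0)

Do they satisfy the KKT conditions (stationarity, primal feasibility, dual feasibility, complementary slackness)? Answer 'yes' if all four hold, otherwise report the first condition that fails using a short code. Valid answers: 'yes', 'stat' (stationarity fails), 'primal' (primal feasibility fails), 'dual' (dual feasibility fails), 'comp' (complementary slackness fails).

Gradient of f: grad f(x) = Q x + c = (-5, -3)
Constraint values g_i(x) = a_i^T x - b_i:
  g_1((-1, -2)) = 0
  g_2((-1, -2)) = -2
Stationarity residual: grad f(x) + sum_i lambda_i a_i = (-3, 3)
  -> stationarity FAILS
Primal feasibility (all g_i <= 0): OK
Dual feasibility (all lambda_i >= 0): OK
Complementary slackness (lambda_i * g_i(x) = 0 for all i): OK

Verdict: the first failing condition is stationarity -> stat.

stat


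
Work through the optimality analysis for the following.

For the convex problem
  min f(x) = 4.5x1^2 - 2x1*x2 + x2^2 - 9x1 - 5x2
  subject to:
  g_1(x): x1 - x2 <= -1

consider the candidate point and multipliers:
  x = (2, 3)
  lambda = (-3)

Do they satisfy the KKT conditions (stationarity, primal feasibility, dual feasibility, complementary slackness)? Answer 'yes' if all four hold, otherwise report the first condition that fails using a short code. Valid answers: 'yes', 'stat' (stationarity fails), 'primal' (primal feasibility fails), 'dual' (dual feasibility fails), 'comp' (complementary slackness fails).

Gradient of f: grad f(x) = Q x + c = (3, -3)
Constraint values g_i(x) = a_i^T x - b_i:
  g_1((2, 3)) = 0
Stationarity residual: grad f(x) + sum_i lambda_i a_i = (0, 0)
  -> stationarity OK
Primal feasibility (all g_i <= 0): OK
Dual feasibility (all lambda_i >= 0): FAILS
Complementary slackness (lambda_i * g_i(x) = 0 for all i): OK

Verdict: the first failing condition is dual_feasibility -> dual.

dual


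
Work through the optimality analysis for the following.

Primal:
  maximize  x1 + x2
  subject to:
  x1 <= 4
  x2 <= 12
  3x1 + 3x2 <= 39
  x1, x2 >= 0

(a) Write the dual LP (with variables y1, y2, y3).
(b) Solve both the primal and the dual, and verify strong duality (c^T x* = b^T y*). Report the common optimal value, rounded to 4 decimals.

The standard primal-dual pair for 'max c^T x s.t. A x <= b, x >= 0' is:
  Dual:  min b^T y  s.t.  A^T y >= c,  y >= 0.

So the dual LP is:
  minimize  4y1 + 12y2 + 39y3
  subject to:
    y1 + 3y3 >= 1
    y2 + 3y3 >= 1
    y1, y2, y3 >= 0

Solving the primal: x* = (1, 12).
  primal value c^T x* = 13.
Solving the dual: y* = (0, 0, 0.3333).
  dual value b^T y* = 13.
Strong duality: c^T x* = b^T y*. Confirmed.

13


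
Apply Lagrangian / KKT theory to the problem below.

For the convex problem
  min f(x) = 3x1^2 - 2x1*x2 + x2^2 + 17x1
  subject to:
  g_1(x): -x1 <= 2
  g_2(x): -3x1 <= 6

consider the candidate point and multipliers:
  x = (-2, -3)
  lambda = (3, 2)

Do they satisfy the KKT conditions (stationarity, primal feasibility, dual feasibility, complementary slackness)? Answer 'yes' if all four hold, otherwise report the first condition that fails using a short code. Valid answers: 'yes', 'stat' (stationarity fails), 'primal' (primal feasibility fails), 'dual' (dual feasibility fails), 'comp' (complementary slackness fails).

Gradient of f: grad f(x) = Q x + c = (11, -2)
Constraint values g_i(x) = a_i^T x - b_i:
  g_1((-2, -3)) = 0
  g_2((-2, -3)) = 0
Stationarity residual: grad f(x) + sum_i lambda_i a_i = (2, -2)
  -> stationarity FAILS
Primal feasibility (all g_i <= 0): OK
Dual feasibility (all lambda_i >= 0): OK
Complementary slackness (lambda_i * g_i(x) = 0 for all i): OK

Verdict: the first failing condition is stationarity -> stat.

stat


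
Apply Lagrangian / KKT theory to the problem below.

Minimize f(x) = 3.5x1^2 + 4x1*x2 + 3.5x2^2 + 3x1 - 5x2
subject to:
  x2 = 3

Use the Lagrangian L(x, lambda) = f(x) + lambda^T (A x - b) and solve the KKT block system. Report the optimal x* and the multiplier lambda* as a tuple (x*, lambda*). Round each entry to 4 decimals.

Form the Lagrangian:
  L(x, lambda) = (1/2) x^T Q x + c^T x + lambda^T (A x - b)
Stationarity (grad_x L = 0): Q x + c + A^T lambda = 0.
Primal feasibility: A x = b.

This gives the KKT block system:
  [ Q   A^T ] [ x     ]   [-c ]
  [ A    0  ] [ lambda ] = [ b ]

Solving the linear system:
  x*      = (-2.1429, 3)
  lambda* = (-7.4286)
  f(x*)   = 0.4286

x* = (-2.1429, 3), lambda* = (-7.4286)


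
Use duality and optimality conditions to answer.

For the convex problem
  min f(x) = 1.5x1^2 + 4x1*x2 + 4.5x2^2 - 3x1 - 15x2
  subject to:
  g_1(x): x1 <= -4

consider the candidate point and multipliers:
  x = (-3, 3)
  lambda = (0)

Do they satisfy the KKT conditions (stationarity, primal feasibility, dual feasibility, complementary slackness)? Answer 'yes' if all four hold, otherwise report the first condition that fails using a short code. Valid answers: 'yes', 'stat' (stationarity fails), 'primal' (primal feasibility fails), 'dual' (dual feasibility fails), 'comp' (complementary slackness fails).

Gradient of f: grad f(x) = Q x + c = (0, 0)
Constraint values g_i(x) = a_i^T x - b_i:
  g_1((-3, 3)) = 1
Stationarity residual: grad f(x) + sum_i lambda_i a_i = (0, 0)
  -> stationarity OK
Primal feasibility (all g_i <= 0): FAILS
Dual feasibility (all lambda_i >= 0): OK
Complementary slackness (lambda_i * g_i(x) = 0 for all i): OK

Verdict: the first failing condition is primal_feasibility -> primal.

primal
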